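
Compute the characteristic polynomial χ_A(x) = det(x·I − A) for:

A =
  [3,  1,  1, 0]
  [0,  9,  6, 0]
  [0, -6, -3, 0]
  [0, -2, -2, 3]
x^4 - 12*x^3 + 54*x^2 - 108*x + 81

Expanding det(x·I − A) (e.g. by cofactor expansion or by noting that A is similar to its Jordan form J, which has the same characteristic polynomial as A) gives
  χ_A(x) = x^4 - 12*x^3 + 54*x^2 - 108*x + 81
which factors as (x - 3)^4. The eigenvalues (with algebraic multiplicities) are λ = 3 with multiplicity 4.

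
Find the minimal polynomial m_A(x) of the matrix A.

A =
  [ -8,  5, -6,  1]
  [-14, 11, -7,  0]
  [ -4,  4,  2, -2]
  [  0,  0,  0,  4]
x^3 - 5*x^2 - 8*x + 48

The characteristic polynomial is χ_A(x) = (x - 4)^3*(x + 3), so the eigenvalues are known. The minimal polynomial is
  m_A(x) = Π_λ (x − λ)^{k_λ}
where k_λ is the size of the *largest* Jordan block for λ (equivalently, the smallest k with (A − λI)^k v = 0 for every generalised eigenvector v of λ).

  λ = -3: largest Jordan block has size 1, contributing (x + 3)
  λ = 4: largest Jordan block has size 2, contributing (x − 4)^2

So m_A(x) = (x - 4)^2*(x + 3) = x^3 - 5*x^2 - 8*x + 48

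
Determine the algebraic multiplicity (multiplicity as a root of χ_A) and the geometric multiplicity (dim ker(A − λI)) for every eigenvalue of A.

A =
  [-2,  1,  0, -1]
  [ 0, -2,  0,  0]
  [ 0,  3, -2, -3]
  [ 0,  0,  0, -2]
λ = -2: alg = 4, geom = 3

Step 1 — factor the characteristic polynomial to read off the algebraic multiplicities:
  χ_A(x) = (x + 2)^4

Step 2 — compute geometric multiplicities via the rank-nullity identity g(λ) = n − rank(A − λI):
  rank(A − (-2)·I) = 1, so dim ker(A − (-2)·I) = n − 1 = 3

Summary:
  λ = -2: algebraic multiplicity = 4, geometric multiplicity = 3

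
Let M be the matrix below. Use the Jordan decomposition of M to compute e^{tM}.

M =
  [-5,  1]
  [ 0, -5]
e^{tM} =
  [exp(-5*t), t*exp(-5*t)]
  [0, exp(-5*t)]

Strategy: write M = P · J · P⁻¹ where J is a Jordan canonical form, so e^{tM} = P · e^{tJ} · P⁻¹, and e^{tJ} can be computed block-by-block.

M has Jordan form
J =
  [-5,  1]
  [ 0, -5]
(up to reordering of blocks).

Per-block formulas:
  For a 2×2 Jordan block J_2(-5): exp(t · J_2(-5)) = e^(-5t)·(I + t·N), where N is the 2×2 nilpotent shift.

After assembling e^{tJ} and conjugating by P, we get:

e^{tM} =
  [exp(-5*t), t*exp(-5*t)]
  [0, exp(-5*t)]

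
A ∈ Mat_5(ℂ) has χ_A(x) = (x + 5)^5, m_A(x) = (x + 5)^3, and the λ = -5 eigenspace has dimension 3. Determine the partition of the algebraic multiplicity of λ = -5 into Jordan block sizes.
Block sizes for λ = -5: [3, 1, 1]

Step 1 — from the characteristic polynomial, algebraic multiplicity of λ = -5 is 5. From dim ker(A − (-5)·I) = 3, there are exactly 3 Jordan blocks for λ = -5.
Step 2 — from the minimal polynomial, the factor (x + 5)^3 tells us the largest block for λ = -5 has size 3.
Step 3 — with total size 5, 3 blocks, and largest block 3, the block sizes (in nonincreasing order) are [3, 1, 1].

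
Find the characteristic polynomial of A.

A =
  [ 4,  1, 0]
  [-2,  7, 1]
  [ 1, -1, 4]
x^3 - 15*x^2 + 75*x - 125

Expanding det(x·I − A) (e.g. by cofactor expansion or by noting that A is similar to its Jordan form J, which has the same characteristic polynomial as A) gives
  χ_A(x) = x^3 - 15*x^2 + 75*x - 125
which factors as (x - 5)^3. The eigenvalues (with algebraic multiplicities) are λ = 5 with multiplicity 3.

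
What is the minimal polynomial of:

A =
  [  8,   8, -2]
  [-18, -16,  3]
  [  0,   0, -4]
x^2 + 8*x + 16

The characteristic polynomial is χ_A(x) = (x + 4)^3, so the eigenvalues are known. The minimal polynomial is
  m_A(x) = Π_λ (x − λ)^{k_λ}
where k_λ is the size of the *largest* Jordan block for λ (equivalently, the smallest k with (A − λI)^k v = 0 for every generalised eigenvector v of λ).

  λ = -4: largest Jordan block has size 2, contributing (x + 4)^2

So m_A(x) = (x + 4)^2 = x^2 + 8*x + 16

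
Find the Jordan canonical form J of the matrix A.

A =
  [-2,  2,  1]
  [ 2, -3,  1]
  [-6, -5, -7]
J_3(-4)

The characteristic polynomial is
  det(x·I − A) = x^3 + 12*x^2 + 48*x + 64 = (x + 4)^3

Eigenvalues and multiplicities (the geometric multiplicity of λ is n − rank(A − λI), which equals the number of Jordan blocks for λ):
  λ = -4: algebraic multiplicity = 3, geometric multiplicity = 1

Determining the block sizes for each eigenvalue:
  λ = -4: one block (gm = 1), so the single block has size am = 3 → block sizes [3]

Assembling the blocks gives a Jordan form
J =
  [-4,  1,  0]
  [ 0, -4,  1]
  [ 0,  0, -4]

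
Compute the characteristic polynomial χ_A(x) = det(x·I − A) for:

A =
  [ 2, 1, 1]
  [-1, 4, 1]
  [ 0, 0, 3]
x^3 - 9*x^2 + 27*x - 27

Expanding det(x·I − A) (e.g. by cofactor expansion or by noting that A is similar to its Jordan form J, which has the same characteristic polynomial as A) gives
  χ_A(x) = x^3 - 9*x^2 + 27*x - 27
which factors as (x - 3)^3. The eigenvalues (with algebraic multiplicities) are λ = 3 with multiplicity 3.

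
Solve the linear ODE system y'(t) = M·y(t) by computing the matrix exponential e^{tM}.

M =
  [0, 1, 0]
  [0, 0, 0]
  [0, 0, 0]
e^{tM} =
  [1, t, 0]
  [0, 1, 0]
  [0, 0, 1]

Strategy: write M = P · J · P⁻¹ where J is a Jordan canonical form, so e^{tM} = P · e^{tJ} · P⁻¹, and e^{tJ} can be computed block-by-block.

M has Jordan form
J =
  [0, 1, 0]
  [0, 0, 0]
  [0, 0, 0]
(up to reordering of blocks).

Per-block formulas:
  For a 1×1 block at λ = 0: exp(t · [0]) = [e^(0t)].
  For a 2×2 Jordan block J_2(0): exp(t · J_2(0)) = e^(0t)·(I + t·N), where N is the 2×2 nilpotent shift.

After assembling e^{tJ} and conjugating by P, we get:

e^{tM} =
  [1, t, 0]
  [0, 1, 0]
  [0, 0, 1]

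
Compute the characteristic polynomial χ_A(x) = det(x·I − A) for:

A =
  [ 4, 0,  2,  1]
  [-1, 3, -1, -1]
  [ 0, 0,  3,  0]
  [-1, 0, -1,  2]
x^4 - 12*x^3 + 54*x^2 - 108*x + 81

Expanding det(x·I − A) (e.g. by cofactor expansion or by noting that A is similar to its Jordan form J, which has the same characteristic polynomial as A) gives
  χ_A(x) = x^4 - 12*x^3 + 54*x^2 - 108*x + 81
which factors as (x - 3)^4. The eigenvalues (with algebraic multiplicities) are λ = 3 with multiplicity 4.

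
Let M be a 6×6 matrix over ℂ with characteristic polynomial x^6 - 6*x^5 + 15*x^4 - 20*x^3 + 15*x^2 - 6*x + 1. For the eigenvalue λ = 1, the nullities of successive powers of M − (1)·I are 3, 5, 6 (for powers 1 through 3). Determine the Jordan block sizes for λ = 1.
Block sizes for λ = 1: [3, 2, 1]

From the dimensions of kernels of powers, the number of Jordan blocks of size at least j is d_j − d_{j−1} where d_j = dim ker(N^j) (with d_0 = 0). Computing the differences gives [3, 2, 1].
The number of blocks of size exactly k is (#blocks of size ≥ k) − (#blocks of size ≥ k + 1), so the partition is: 1 block(s) of size 1, 1 block(s) of size 2, 1 block(s) of size 3.
In nonincreasing order the block sizes are [3, 2, 1].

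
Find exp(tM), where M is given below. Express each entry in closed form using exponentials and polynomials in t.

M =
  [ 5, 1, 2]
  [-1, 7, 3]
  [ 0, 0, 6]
e^{tM} =
  [-t*exp(6*t) + exp(6*t), t*exp(6*t), t^2*exp(6*t)/2 + 2*t*exp(6*t)]
  [-t*exp(6*t), t*exp(6*t) + exp(6*t), t^2*exp(6*t)/2 + 3*t*exp(6*t)]
  [0, 0, exp(6*t)]

Strategy: write M = P · J · P⁻¹ where J is a Jordan canonical form, so e^{tM} = P · e^{tJ} · P⁻¹, and e^{tJ} can be computed block-by-block.

M has Jordan form
J =
  [6, 1, 0]
  [0, 6, 1]
  [0, 0, 6]
(up to reordering of blocks).

Per-block formulas:
  For a 3×3 Jordan block J_3(6): exp(t · J_3(6)) = e^(6t)·(I + t·N + (t^2/2)·N^2), where N is the 3×3 nilpotent shift.

After assembling e^{tJ} and conjugating by P, we get:

e^{tM} =
  [-t*exp(6*t) + exp(6*t), t*exp(6*t), t^2*exp(6*t)/2 + 2*t*exp(6*t)]
  [-t*exp(6*t), t*exp(6*t) + exp(6*t), t^2*exp(6*t)/2 + 3*t*exp(6*t)]
  [0, 0, exp(6*t)]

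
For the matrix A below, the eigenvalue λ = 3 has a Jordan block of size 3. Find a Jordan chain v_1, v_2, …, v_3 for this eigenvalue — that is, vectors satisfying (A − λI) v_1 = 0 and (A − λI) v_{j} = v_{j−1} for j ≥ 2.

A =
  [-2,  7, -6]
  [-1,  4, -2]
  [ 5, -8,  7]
A Jordan chain for λ = 3 of length 3:
v_1 = (-12, -6, 3)ᵀ
v_2 = (-5, -1, 5)ᵀ
v_3 = (1, 0, 0)ᵀ

Let N = A − (3)·I. We want v_3 with N^3 v_3 = 0 but N^2 v_3 ≠ 0; then v_{j-1} := N · v_j for j = 3, …, 2.

Pick v_3 = (1, 0, 0)ᵀ.
Then v_2 = N · v_3 = (-5, -1, 5)ᵀ.
Then v_1 = N · v_2 = (-12, -6, 3)ᵀ.

Sanity check: (A − (3)·I) v_1 = (0, 0, 0)ᵀ = 0. ✓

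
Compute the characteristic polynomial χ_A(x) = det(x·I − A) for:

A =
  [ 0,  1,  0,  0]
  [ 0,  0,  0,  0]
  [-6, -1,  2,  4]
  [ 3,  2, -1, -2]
x^4

Expanding det(x·I − A) (e.g. by cofactor expansion or by noting that A is similar to its Jordan form J, which has the same characteristic polynomial as A) gives
  χ_A(x) = x^4
which factors as x^4. The eigenvalues (with algebraic multiplicities) are λ = 0 with multiplicity 4.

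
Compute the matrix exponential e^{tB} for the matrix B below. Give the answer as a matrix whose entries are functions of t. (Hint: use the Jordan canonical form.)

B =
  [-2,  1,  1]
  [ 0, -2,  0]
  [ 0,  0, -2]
e^{tB} =
  [exp(-2*t), t*exp(-2*t), t*exp(-2*t)]
  [0, exp(-2*t), 0]
  [0, 0, exp(-2*t)]

Strategy: write B = P · J · P⁻¹ where J is a Jordan canonical form, so e^{tB} = P · e^{tJ} · P⁻¹, and e^{tJ} can be computed block-by-block.

B has Jordan form
J =
  [-2,  1,  0]
  [ 0, -2,  0]
  [ 0,  0, -2]
(up to reordering of blocks).

Per-block formulas:
  For a 2×2 Jordan block J_2(-2): exp(t · J_2(-2)) = e^(-2t)·(I + t·N), where N is the 2×2 nilpotent shift.
  For a 1×1 block at λ = -2: exp(t · [-2]) = [e^(-2t)].

After assembling e^{tJ} and conjugating by P, we get:

e^{tB} =
  [exp(-2*t), t*exp(-2*t), t*exp(-2*t)]
  [0, exp(-2*t), 0]
  [0, 0, exp(-2*t)]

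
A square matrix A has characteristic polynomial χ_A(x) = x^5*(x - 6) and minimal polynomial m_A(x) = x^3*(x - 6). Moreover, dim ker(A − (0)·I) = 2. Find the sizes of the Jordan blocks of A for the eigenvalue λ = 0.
Block sizes for λ = 0: [3, 2]

Step 1 — from the characteristic polynomial, algebraic multiplicity of λ = 0 is 5. From dim ker(A − (0)·I) = 2, there are exactly 2 Jordan blocks for λ = 0.
Step 2 — from the minimal polynomial, the factor (x − 0)^3 tells us the largest block for λ = 0 has size 3.
Step 3 — with total size 5, 2 blocks, and largest block 3, the block sizes (in nonincreasing order) are [3, 2].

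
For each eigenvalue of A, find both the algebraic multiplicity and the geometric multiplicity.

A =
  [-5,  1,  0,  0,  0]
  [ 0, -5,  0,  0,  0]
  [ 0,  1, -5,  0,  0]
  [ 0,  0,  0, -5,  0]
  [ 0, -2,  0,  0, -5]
λ = -5: alg = 5, geom = 4

Step 1 — factor the characteristic polynomial to read off the algebraic multiplicities:
  χ_A(x) = (x + 5)^5

Step 2 — compute geometric multiplicities via the rank-nullity identity g(λ) = n − rank(A − λI):
  rank(A − (-5)·I) = 1, so dim ker(A − (-5)·I) = n − 1 = 4

Summary:
  λ = -5: algebraic multiplicity = 5, geometric multiplicity = 4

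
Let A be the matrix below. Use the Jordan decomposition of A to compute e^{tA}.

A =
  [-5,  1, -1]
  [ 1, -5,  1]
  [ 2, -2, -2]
e^{tA} =
  [-t*exp(-4*t) + exp(-4*t), t*exp(-4*t), -t*exp(-4*t)]
  [t*exp(-4*t), -t*exp(-4*t) + exp(-4*t), t*exp(-4*t)]
  [2*t*exp(-4*t), -2*t*exp(-4*t), 2*t*exp(-4*t) + exp(-4*t)]

Strategy: write A = P · J · P⁻¹ where J is a Jordan canonical form, so e^{tA} = P · e^{tJ} · P⁻¹, and e^{tJ} can be computed block-by-block.

A has Jordan form
J =
  [-4,  1,  0]
  [ 0, -4,  0]
  [ 0,  0, -4]
(up to reordering of blocks).

Per-block formulas:
  For a 1×1 block at λ = -4: exp(t · [-4]) = [e^(-4t)].
  For a 2×2 Jordan block J_2(-4): exp(t · J_2(-4)) = e^(-4t)·(I + t·N), where N is the 2×2 nilpotent shift.

After assembling e^{tJ} and conjugating by P, we get:

e^{tA} =
  [-t*exp(-4*t) + exp(-4*t), t*exp(-4*t), -t*exp(-4*t)]
  [t*exp(-4*t), -t*exp(-4*t) + exp(-4*t), t*exp(-4*t)]
  [2*t*exp(-4*t), -2*t*exp(-4*t), 2*t*exp(-4*t) + exp(-4*t)]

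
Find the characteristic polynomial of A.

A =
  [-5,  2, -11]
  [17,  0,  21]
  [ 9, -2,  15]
x^3 - 10*x^2 + 32*x - 32

Expanding det(x·I − A) (e.g. by cofactor expansion or by noting that A is similar to its Jordan form J, which has the same characteristic polynomial as A) gives
  χ_A(x) = x^3 - 10*x^2 + 32*x - 32
which factors as (x - 4)^2*(x - 2). The eigenvalues (with algebraic multiplicities) are λ = 2 with multiplicity 1, λ = 4 with multiplicity 2.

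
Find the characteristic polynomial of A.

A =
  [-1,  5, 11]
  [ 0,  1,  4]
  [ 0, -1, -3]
x^3 + 3*x^2 + 3*x + 1

Expanding det(x·I − A) (e.g. by cofactor expansion or by noting that A is similar to its Jordan form J, which has the same characteristic polynomial as A) gives
  χ_A(x) = x^3 + 3*x^2 + 3*x + 1
which factors as (x + 1)^3. The eigenvalues (with algebraic multiplicities) are λ = -1 with multiplicity 3.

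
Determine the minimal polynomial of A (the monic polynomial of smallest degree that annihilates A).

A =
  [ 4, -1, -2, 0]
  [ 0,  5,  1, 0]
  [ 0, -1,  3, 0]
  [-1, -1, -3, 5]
x^4 - 17*x^3 + 108*x^2 - 304*x + 320

The characteristic polynomial is χ_A(x) = (x - 5)*(x - 4)^3, so the eigenvalues are known. The minimal polynomial is
  m_A(x) = Π_λ (x − λ)^{k_λ}
where k_λ is the size of the *largest* Jordan block for λ (equivalently, the smallest k with (A − λI)^k v = 0 for every generalised eigenvector v of λ).

  λ = 4: largest Jordan block has size 3, contributing (x − 4)^3
  λ = 5: largest Jordan block has size 1, contributing (x − 5)

So m_A(x) = (x - 5)*(x - 4)^3 = x^4 - 17*x^3 + 108*x^2 - 304*x + 320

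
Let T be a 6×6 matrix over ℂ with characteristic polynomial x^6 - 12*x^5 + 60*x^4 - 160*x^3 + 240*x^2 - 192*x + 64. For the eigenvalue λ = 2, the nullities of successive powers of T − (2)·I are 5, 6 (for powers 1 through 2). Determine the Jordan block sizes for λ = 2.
Block sizes for λ = 2: [2, 1, 1, 1, 1]

From the dimensions of kernels of powers, the number of Jordan blocks of size at least j is d_j − d_{j−1} where d_j = dim ker(N^j) (with d_0 = 0). Computing the differences gives [5, 1].
The number of blocks of size exactly k is (#blocks of size ≥ k) − (#blocks of size ≥ k + 1), so the partition is: 4 block(s) of size 1, 1 block(s) of size 2.
In nonincreasing order the block sizes are [2, 1, 1, 1, 1].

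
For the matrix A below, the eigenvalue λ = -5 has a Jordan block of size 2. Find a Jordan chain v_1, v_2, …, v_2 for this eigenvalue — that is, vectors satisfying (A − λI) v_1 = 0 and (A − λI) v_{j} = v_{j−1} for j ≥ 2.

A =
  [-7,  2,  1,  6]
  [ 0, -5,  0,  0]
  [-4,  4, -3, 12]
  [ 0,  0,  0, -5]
A Jordan chain for λ = -5 of length 2:
v_1 = (-2, 0, -4, 0)ᵀ
v_2 = (1, 0, 0, 0)ᵀ

Let N = A − (-5)·I. We want v_2 with N^2 v_2 = 0 but N^1 v_2 ≠ 0; then v_{j-1} := N · v_j for j = 2, …, 2.

Pick v_2 = (1, 0, 0, 0)ᵀ.
Then v_1 = N · v_2 = (-2, 0, -4, 0)ᵀ.

Sanity check: (A − (-5)·I) v_1 = (0, 0, 0, 0)ᵀ = 0. ✓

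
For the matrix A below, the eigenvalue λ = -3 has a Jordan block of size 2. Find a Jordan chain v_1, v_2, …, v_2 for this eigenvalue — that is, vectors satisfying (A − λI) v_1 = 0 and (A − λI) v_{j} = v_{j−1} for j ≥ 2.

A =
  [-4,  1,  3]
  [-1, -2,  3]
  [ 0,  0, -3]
A Jordan chain for λ = -3 of length 2:
v_1 = (-1, -1, 0)ᵀ
v_2 = (1, 0, 0)ᵀ

Let N = A − (-3)·I. We want v_2 with N^2 v_2 = 0 but N^1 v_2 ≠ 0; then v_{j-1} := N · v_j for j = 2, …, 2.

Pick v_2 = (1, 0, 0)ᵀ.
Then v_1 = N · v_2 = (-1, -1, 0)ᵀ.

Sanity check: (A − (-3)·I) v_1 = (0, 0, 0)ᵀ = 0. ✓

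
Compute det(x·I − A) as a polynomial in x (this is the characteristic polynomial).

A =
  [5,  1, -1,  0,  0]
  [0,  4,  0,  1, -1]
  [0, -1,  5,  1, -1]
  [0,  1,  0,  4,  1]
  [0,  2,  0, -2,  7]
x^5 - 25*x^4 + 250*x^3 - 1250*x^2 + 3125*x - 3125

Expanding det(x·I − A) (e.g. by cofactor expansion or by noting that A is similar to its Jordan form J, which has the same characteristic polynomial as A) gives
  χ_A(x) = x^5 - 25*x^4 + 250*x^3 - 1250*x^2 + 3125*x - 3125
which factors as (x - 5)^5. The eigenvalues (with algebraic multiplicities) are λ = 5 with multiplicity 5.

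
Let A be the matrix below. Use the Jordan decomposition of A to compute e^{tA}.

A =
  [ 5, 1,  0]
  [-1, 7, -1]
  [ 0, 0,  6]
e^{tA} =
  [-t*exp(6*t) + exp(6*t), t*exp(6*t), -t^2*exp(6*t)/2]
  [-t*exp(6*t), t*exp(6*t) + exp(6*t), -t^2*exp(6*t)/2 - t*exp(6*t)]
  [0, 0, exp(6*t)]

Strategy: write A = P · J · P⁻¹ where J is a Jordan canonical form, so e^{tA} = P · e^{tJ} · P⁻¹, and e^{tJ} can be computed block-by-block.

A has Jordan form
J =
  [6, 1, 0]
  [0, 6, 1]
  [0, 0, 6]
(up to reordering of blocks).

Per-block formulas:
  For a 3×3 Jordan block J_3(6): exp(t · J_3(6)) = e^(6t)·(I + t·N + (t^2/2)·N^2), where N is the 3×3 nilpotent shift.

After assembling e^{tJ} and conjugating by P, we get:

e^{tA} =
  [-t*exp(6*t) + exp(6*t), t*exp(6*t), -t^2*exp(6*t)/2]
  [-t*exp(6*t), t*exp(6*t) + exp(6*t), -t^2*exp(6*t)/2 - t*exp(6*t)]
  [0, 0, exp(6*t)]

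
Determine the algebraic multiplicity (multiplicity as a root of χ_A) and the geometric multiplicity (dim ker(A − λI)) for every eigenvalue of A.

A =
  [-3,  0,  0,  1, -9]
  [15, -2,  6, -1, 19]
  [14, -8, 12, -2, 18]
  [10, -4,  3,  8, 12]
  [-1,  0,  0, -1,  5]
λ = -4: alg = 1, geom = 1; λ = 6: alg = 4, geom = 2

Step 1 — factor the characteristic polynomial to read off the algebraic multiplicities:
  χ_A(x) = (x - 6)^4*(x + 4)

Step 2 — compute geometric multiplicities via the rank-nullity identity g(λ) = n − rank(A − λI):
  rank(A − (-4)·I) = 4, so dim ker(A − (-4)·I) = n − 4 = 1
  rank(A − (6)·I) = 3, so dim ker(A − (6)·I) = n − 3 = 2

Summary:
  λ = -4: algebraic multiplicity = 1, geometric multiplicity = 1
  λ = 6: algebraic multiplicity = 4, geometric multiplicity = 2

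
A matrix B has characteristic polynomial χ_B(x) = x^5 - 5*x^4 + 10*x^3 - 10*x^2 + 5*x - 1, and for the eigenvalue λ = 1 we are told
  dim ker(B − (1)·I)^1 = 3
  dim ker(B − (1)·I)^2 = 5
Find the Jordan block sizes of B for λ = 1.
Block sizes for λ = 1: [2, 2, 1]

From the dimensions of kernels of powers, the number of Jordan blocks of size at least j is d_j − d_{j−1} where d_j = dim ker(N^j) (with d_0 = 0). Computing the differences gives [3, 2].
The number of blocks of size exactly k is (#blocks of size ≥ k) − (#blocks of size ≥ k + 1), so the partition is: 1 block(s) of size 1, 2 block(s) of size 2.
In nonincreasing order the block sizes are [2, 2, 1].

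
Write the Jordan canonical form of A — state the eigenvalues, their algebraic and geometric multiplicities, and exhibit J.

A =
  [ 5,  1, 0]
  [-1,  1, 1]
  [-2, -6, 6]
J_3(4)

The characteristic polynomial is
  det(x·I − A) = x^3 - 12*x^2 + 48*x - 64 = (x - 4)^3

Eigenvalues and multiplicities (the geometric multiplicity of λ is n − rank(A − λI), which equals the number of Jordan blocks for λ):
  λ = 4: algebraic multiplicity = 3, geometric multiplicity = 1

Determining the block sizes for each eigenvalue:
  λ = 4: one block (gm = 1), so the single block has size am = 3 → block sizes [3]

Assembling the blocks gives a Jordan form
J =
  [4, 1, 0]
  [0, 4, 1]
  [0, 0, 4]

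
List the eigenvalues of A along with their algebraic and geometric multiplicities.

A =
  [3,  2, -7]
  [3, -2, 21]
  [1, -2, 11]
λ = 4: alg = 3, geom = 2

Step 1 — factor the characteristic polynomial to read off the algebraic multiplicities:
  χ_A(x) = (x - 4)^3

Step 2 — compute geometric multiplicities via the rank-nullity identity g(λ) = n − rank(A − λI):
  rank(A − (4)·I) = 1, so dim ker(A − (4)·I) = n − 1 = 2

Summary:
  λ = 4: algebraic multiplicity = 3, geometric multiplicity = 2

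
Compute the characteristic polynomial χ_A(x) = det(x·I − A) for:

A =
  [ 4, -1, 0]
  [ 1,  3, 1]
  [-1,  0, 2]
x^3 - 9*x^2 + 27*x - 27

Expanding det(x·I − A) (e.g. by cofactor expansion or by noting that A is similar to its Jordan form J, which has the same characteristic polynomial as A) gives
  χ_A(x) = x^3 - 9*x^2 + 27*x - 27
which factors as (x - 3)^3. The eigenvalues (with algebraic multiplicities) are λ = 3 with multiplicity 3.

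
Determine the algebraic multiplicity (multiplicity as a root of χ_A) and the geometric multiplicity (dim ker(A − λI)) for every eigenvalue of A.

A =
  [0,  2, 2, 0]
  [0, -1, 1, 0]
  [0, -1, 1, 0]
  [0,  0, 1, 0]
λ = 0: alg = 4, geom = 2

Step 1 — factor the characteristic polynomial to read off the algebraic multiplicities:
  χ_A(x) = x^4

Step 2 — compute geometric multiplicities via the rank-nullity identity g(λ) = n − rank(A − λI):
  rank(A − (0)·I) = 2, so dim ker(A − (0)·I) = n − 2 = 2

Summary:
  λ = 0: algebraic multiplicity = 4, geometric multiplicity = 2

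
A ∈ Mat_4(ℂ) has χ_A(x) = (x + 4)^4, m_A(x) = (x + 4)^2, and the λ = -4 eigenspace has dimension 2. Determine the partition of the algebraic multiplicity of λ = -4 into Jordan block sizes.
Block sizes for λ = -4: [2, 2]

Step 1 — from the characteristic polynomial, algebraic multiplicity of λ = -4 is 4. From dim ker(A − (-4)·I) = 2, there are exactly 2 Jordan blocks for λ = -4.
Step 2 — from the minimal polynomial, the factor (x + 4)^2 tells us the largest block for λ = -4 has size 2.
Step 3 — with total size 4, 2 blocks, and largest block 2, the block sizes (in nonincreasing order) are [2, 2].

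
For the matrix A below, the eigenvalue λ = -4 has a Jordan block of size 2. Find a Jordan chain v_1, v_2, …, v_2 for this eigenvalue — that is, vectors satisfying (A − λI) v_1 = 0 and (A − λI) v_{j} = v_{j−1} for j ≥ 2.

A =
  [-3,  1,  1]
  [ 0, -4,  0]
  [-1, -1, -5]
A Jordan chain for λ = -4 of length 2:
v_1 = (1, 0, -1)ᵀ
v_2 = (1, 0, 0)ᵀ

Let N = A − (-4)·I. We want v_2 with N^2 v_2 = 0 but N^1 v_2 ≠ 0; then v_{j-1} := N · v_j for j = 2, …, 2.

Pick v_2 = (1, 0, 0)ᵀ.
Then v_1 = N · v_2 = (1, 0, -1)ᵀ.

Sanity check: (A − (-4)·I) v_1 = (0, 0, 0)ᵀ = 0. ✓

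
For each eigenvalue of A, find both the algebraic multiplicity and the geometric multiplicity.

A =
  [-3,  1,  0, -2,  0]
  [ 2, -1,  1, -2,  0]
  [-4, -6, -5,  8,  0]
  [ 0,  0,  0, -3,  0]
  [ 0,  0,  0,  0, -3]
λ = -3: alg = 5, geom = 3

Step 1 — factor the characteristic polynomial to read off the algebraic multiplicities:
  χ_A(x) = (x + 3)^5

Step 2 — compute geometric multiplicities via the rank-nullity identity g(λ) = n − rank(A − λI):
  rank(A − (-3)·I) = 2, so dim ker(A − (-3)·I) = n − 2 = 3

Summary:
  λ = -3: algebraic multiplicity = 5, geometric multiplicity = 3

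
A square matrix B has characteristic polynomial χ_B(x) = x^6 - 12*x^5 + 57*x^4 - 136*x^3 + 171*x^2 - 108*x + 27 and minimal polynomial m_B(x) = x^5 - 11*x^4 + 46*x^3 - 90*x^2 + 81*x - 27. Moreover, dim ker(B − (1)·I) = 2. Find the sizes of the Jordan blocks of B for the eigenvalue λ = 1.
Block sizes for λ = 1: [2, 1]

Step 1 — from the characteristic polynomial, algebraic multiplicity of λ = 1 is 3. From dim ker(B − (1)·I) = 2, there are exactly 2 Jordan blocks for λ = 1.
Step 2 — from the minimal polynomial, the factor (x − 1)^2 tells us the largest block for λ = 1 has size 2.
Step 3 — with total size 3, 2 blocks, and largest block 2, the block sizes (in nonincreasing order) are [2, 1].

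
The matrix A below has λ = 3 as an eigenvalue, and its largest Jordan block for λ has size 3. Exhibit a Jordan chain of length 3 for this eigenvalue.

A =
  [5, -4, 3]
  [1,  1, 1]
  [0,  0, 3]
A Jordan chain for λ = 3 of length 3:
v_1 = (2, 1, 0)ᵀ
v_2 = (3, 1, 0)ᵀ
v_3 = (0, 0, 1)ᵀ

Let N = A − (3)·I. We want v_3 with N^3 v_3 = 0 but N^2 v_3 ≠ 0; then v_{j-1} := N · v_j for j = 3, …, 2.

Pick v_3 = (0, 0, 1)ᵀ.
Then v_2 = N · v_3 = (3, 1, 0)ᵀ.
Then v_1 = N · v_2 = (2, 1, 0)ᵀ.

Sanity check: (A − (3)·I) v_1 = (0, 0, 0)ᵀ = 0. ✓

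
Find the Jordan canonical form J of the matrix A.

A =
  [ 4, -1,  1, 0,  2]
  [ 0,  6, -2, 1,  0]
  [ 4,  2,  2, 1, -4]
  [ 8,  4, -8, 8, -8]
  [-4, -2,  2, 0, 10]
J_2(6) ⊕ J_2(6) ⊕ J_1(6)

The characteristic polynomial is
  det(x·I − A) = x^5 - 30*x^4 + 360*x^3 - 2160*x^2 + 6480*x - 7776 = (x - 6)^5

Eigenvalues and multiplicities (the geometric multiplicity of λ is n − rank(A − λI), which equals the number of Jordan blocks for λ):
  λ = 6: algebraic multiplicity = 5, geometric multiplicity = 3

Determining the block sizes for each eigenvalue:
  λ = 6: with am = 5 and gm = 3, the partition is not yet determined (e.g. several partitions of 5 into 3 parts exist). Let N = A − (6)·I. Computing rank(N^1) = 2, rank(N^2) = 0; the number of blocks of size ≥ j is rank(N^{j−1}) − rank(N^j), giving [3, 2]. So we have 2 block(s) of size 2, 1 block(s) of size 1 → block sizes [2, 2, 1]

Assembling the blocks gives a Jordan form
J =
  [6, 1, 0, 0, 0]
  [0, 6, 0, 0, 0]
  [0, 0, 6, 1, 0]
  [0, 0, 0, 6, 0]
  [0, 0, 0, 0, 6]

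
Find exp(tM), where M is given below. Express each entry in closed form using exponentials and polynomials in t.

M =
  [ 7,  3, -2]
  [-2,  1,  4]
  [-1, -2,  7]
e^{tM} =
  [2*t*exp(5*t) + exp(5*t), -t^2*exp(5*t) + 3*t*exp(5*t), 2*t^2*exp(5*t) - 2*t*exp(5*t)]
  [-2*t*exp(5*t), t^2*exp(5*t) - 4*t*exp(5*t) + exp(5*t), -2*t^2*exp(5*t) + 4*t*exp(5*t)]
  [-t*exp(5*t), t^2*exp(5*t)/2 - 2*t*exp(5*t), -t^2*exp(5*t) + 2*t*exp(5*t) + exp(5*t)]

Strategy: write M = P · J · P⁻¹ where J is a Jordan canonical form, so e^{tM} = P · e^{tJ} · P⁻¹, and e^{tJ} can be computed block-by-block.

M has Jordan form
J =
  [5, 1, 0]
  [0, 5, 1]
  [0, 0, 5]
(up to reordering of blocks).

Per-block formulas:
  For a 3×3 Jordan block J_3(5): exp(t · J_3(5)) = e^(5t)·(I + t·N + (t^2/2)·N^2), where N is the 3×3 nilpotent shift.

After assembling e^{tJ} and conjugating by P, we get:

e^{tM} =
  [2*t*exp(5*t) + exp(5*t), -t^2*exp(5*t) + 3*t*exp(5*t), 2*t^2*exp(5*t) - 2*t*exp(5*t)]
  [-2*t*exp(5*t), t^2*exp(5*t) - 4*t*exp(5*t) + exp(5*t), -2*t^2*exp(5*t) + 4*t*exp(5*t)]
  [-t*exp(5*t), t^2*exp(5*t)/2 - 2*t*exp(5*t), -t^2*exp(5*t) + 2*t*exp(5*t) + exp(5*t)]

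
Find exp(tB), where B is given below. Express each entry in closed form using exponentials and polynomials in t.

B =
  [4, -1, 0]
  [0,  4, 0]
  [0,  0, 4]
e^{tB} =
  [exp(4*t), -t*exp(4*t), 0]
  [0, exp(4*t), 0]
  [0, 0, exp(4*t)]

Strategy: write B = P · J · P⁻¹ where J is a Jordan canonical form, so e^{tB} = P · e^{tJ} · P⁻¹, and e^{tJ} can be computed block-by-block.

B has Jordan form
J =
  [4, 1, 0]
  [0, 4, 0]
  [0, 0, 4]
(up to reordering of blocks).

Per-block formulas:
  For a 2×2 Jordan block J_2(4): exp(t · J_2(4)) = e^(4t)·(I + t·N), where N is the 2×2 nilpotent shift.
  For a 1×1 block at λ = 4: exp(t · [4]) = [e^(4t)].

After assembling e^{tJ} and conjugating by P, we get:

e^{tB} =
  [exp(4*t), -t*exp(4*t), 0]
  [0, exp(4*t), 0]
  [0, 0, exp(4*t)]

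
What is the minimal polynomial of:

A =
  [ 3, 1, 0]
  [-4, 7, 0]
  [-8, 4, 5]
x^2 - 10*x + 25

The characteristic polynomial is χ_A(x) = (x - 5)^3, so the eigenvalues are known. The minimal polynomial is
  m_A(x) = Π_λ (x − λ)^{k_λ}
where k_λ is the size of the *largest* Jordan block for λ (equivalently, the smallest k with (A − λI)^k v = 0 for every generalised eigenvector v of λ).

  λ = 5: largest Jordan block has size 2, contributing (x − 5)^2

So m_A(x) = (x - 5)^2 = x^2 - 10*x + 25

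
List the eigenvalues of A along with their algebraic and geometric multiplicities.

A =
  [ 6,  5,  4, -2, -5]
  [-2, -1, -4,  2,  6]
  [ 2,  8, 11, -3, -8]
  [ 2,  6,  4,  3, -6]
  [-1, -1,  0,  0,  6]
λ = 5: alg = 5, geom = 3

Step 1 — factor the characteristic polynomial to read off the algebraic multiplicities:
  χ_A(x) = (x - 5)^5

Step 2 — compute geometric multiplicities via the rank-nullity identity g(λ) = n − rank(A − λI):
  rank(A − (5)·I) = 2, so dim ker(A − (5)·I) = n − 2 = 3

Summary:
  λ = 5: algebraic multiplicity = 5, geometric multiplicity = 3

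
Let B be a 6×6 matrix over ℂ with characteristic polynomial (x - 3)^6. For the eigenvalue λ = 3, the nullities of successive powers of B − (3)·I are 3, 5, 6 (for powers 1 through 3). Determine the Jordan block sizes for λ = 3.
Block sizes for λ = 3: [3, 2, 1]

From the dimensions of kernels of powers, the number of Jordan blocks of size at least j is d_j − d_{j−1} where d_j = dim ker(N^j) (with d_0 = 0). Computing the differences gives [3, 2, 1].
The number of blocks of size exactly k is (#blocks of size ≥ k) − (#blocks of size ≥ k + 1), so the partition is: 1 block(s) of size 1, 1 block(s) of size 2, 1 block(s) of size 3.
In nonincreasing order the block sizes are [3, 2, 1].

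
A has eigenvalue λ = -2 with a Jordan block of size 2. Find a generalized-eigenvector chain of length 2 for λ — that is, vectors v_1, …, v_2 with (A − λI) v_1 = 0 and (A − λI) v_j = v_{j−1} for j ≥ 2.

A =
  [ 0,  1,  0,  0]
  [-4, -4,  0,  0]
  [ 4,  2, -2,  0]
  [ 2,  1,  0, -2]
A Jordan chain for λ = -2 of length 2:
v_1 = (2, -4, 4, 2)ᵀ
v_2 = (1, 0, 0, 0)ᵀ

Let N = A − (-2)·I. We want v_2 with N^2 v_2 = 0 but N^1 v_2 ≠ 0; then v_{j-1} := N · v_j for j = 2, …, 2.

Pick v_2 = (1, 0, 0, 0)ᵀ.
Then v_1 = N · v_2 = (2, -4, 4, 2)ᵀ.

Sanity check: (A − (-2)·I) v_1 = (0, 0, 0, 0)ᵀ = 0. ✓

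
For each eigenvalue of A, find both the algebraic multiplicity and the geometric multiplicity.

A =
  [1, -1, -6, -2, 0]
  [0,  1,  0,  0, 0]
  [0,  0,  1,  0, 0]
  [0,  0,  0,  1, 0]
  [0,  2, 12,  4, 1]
λ = 1: alg = 5, geom = 4

Step 1 — factor the characteristic polynomial to read off the algebraic multiplicities:
  χ_A(x) = (x - 1)^5

Step 2 — compute geometric multiplicities via the rank-nullity identity g(λ) = n − rank(A − λI):
  rank(A − (1)·I) = 1, so dim ker(A − (1)·I) = n − 1 = 4

Summary:
  λ = 1: algebraic multiplicity = 5, geometric multiplicity = 4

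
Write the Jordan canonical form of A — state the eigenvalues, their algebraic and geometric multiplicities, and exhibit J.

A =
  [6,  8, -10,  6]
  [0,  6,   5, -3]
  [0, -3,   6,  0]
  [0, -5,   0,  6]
J_3(6) ⊕ J_1(6)

The characteristic polynomial is
  det(x·I − A) = x^4 - 24*x^3 + 216*x^2 - 864*x + 1296 = (x - 6)^4

Eigenvalues and multiplicities (the geometric multiplicity of λ is n − rank(A − λI), which equals the number of Jordan blocks for λ):
  λ = 6: algebraic multiplicity = 4, geometric multiplicity = 2

Determining the block sizes for each eigenvalue:
  λ = 6: with am = 4 and gm = 2, the partition is not yet determined (e.g. several partitions of 4 into 2 parts exist). Let N = A − (6)·I. Computing rank(N^1) = 2, rank(N^2) = 1, rank(N^3) = 0; the number of blocks of size ≥ j is rank(N^{j−1}) − rank(N^j), giving [2, 1, 1]. So we have 1 block(s) of size 3, 1 block(s) of size 1 → block sizes [3, 1]

Assembling the blocks gives a Jordan form
J =
  [6, 1, 0, 0]
  [0, 6, 1, 0]
  [0, 0, 6, 0]
  [0, 0, 0, 6]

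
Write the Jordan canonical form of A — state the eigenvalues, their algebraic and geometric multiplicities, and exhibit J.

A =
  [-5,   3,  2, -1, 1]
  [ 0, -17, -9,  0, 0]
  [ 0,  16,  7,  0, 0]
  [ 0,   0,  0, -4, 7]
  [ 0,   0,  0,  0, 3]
J_3(-5) ⊕ J_1(-4) ⊕ J_1(3)

The characteristic polynomial is
  det(x·I − A) = x^5 + 16*x^4 + 78*x^3 + 20*x^2 - 775*x - 1500 = (x - 3)*(x + 4)*(x + 5)^3

Eigenvalues and multiplicities (the geometric multiplicity of λ is n − rank(A − λI), which equals the number of Jordan blocks for λ):
  λ = -5: algebraic multiplicity = 3, geometric multiplicity = 1
  λ = -4: algebraic multiplicity = 1, geometric multiplicity = 1
  λ = 3: algebraic multiplicity = 1, geometric multiplicity = 1

Determining the block sizes for each eigenvalue:
  λ = -5: one block (gm = 1), so the single block has size am = 3 → block sizes [3]
  λ = -4: one block (gm = 1), so the single block has size am = 1 → block sizes [1]
  λ = 3: one block (gm = 1), so the single block has size am = 1 → block sizes [1]

Assembling the blocks gives a Jordan form
J =
  [-5,  1,  0,  0, 0]
  [ 0, -5,  1,  0, 0]
  [ 0,  0, -5,  0, 0]
  [ 0,  0,  0, -4, 0]
  [ 0,  0,  0,  0, 3]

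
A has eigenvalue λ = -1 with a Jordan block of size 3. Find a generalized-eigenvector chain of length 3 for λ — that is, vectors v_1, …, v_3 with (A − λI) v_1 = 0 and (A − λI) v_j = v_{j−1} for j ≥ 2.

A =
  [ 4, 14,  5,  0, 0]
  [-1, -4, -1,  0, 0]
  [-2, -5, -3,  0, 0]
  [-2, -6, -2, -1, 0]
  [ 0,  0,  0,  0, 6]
A Jordan chain for λ = -1 of length 3:
v_1 = (1, 0, -1, 0, 0)ᵀ
v_2 = (5, -1, -2, -2, 0)ᵀ
v_3 = (1, 0, 0, 0, 0)ᵀ

Let N = A − (-1)·I. We want v_3 with N^3 v_3 = 0 but N^2 v_3 ≠ 0; then v_{j-1} := N · v_j for j = 3, …, 2.

Pick v_3 = (1, 0, 0, 0, 0)ᵀ.
Then v_2 = N · v_3 = (5, -1, -2, -2, 0)ᵀ.
Then v_1 = N · v_2 = (1, 0, -1, 0, 0)ᵀ.

Sanity check: (A − (-1)·I) v_1 = (0, 0, 0, 0, 0)ᵀ = 0. ✓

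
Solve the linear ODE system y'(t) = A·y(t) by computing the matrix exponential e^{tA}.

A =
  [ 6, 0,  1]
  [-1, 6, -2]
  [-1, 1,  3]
e^{tA} =
  [t*exp(5*t) + exp(5*t), t^2*exp(5*t)/2, -t^2*exp(5*t)/2 + t*exp(5*t)]
  [-t*exp(5*t), -t^2*exp(5*t)/2 + t*exp(5*t) + exp(5*t), t^2*exp(5*t)/2 - 2*t*exp(5*t)]
  [-t*exp(5*t), -t^2*exp(5*t)/2 + t*exp(5*t), t^2*exp(5*t)/2 - 2*t*exp(5*t) + exp(5*t)]

Strategy: write A = P · J · P⁻¹ where J is a Jordan canonical form, so e^{tA} = P · e^{tJ} · P⁻¹, and e^{tJ} can be computed block-by-block.

A has Jordan form
J =
  [5, 1, 0]
  [0, 5, 1]
  [0, 0, 5]
(up to reordering of blocks).

Per-block formulas:
  For a 3×3 Jordan block J_3(5): exp(t · J_3(5)) = e^(5t)·(I + t·N + (t^2/2)·N^2), where N is the 3×3 nilpotent shift.

After assembling e^{tJ} and conjugating by P, we get:

e^{tA} =
  [t*exp(5*t) + exp(5*t), t^2*exp(5*t)/2, -t^2*exp(5*t)/2 + t*exp(5*t)]
  [-t*exp(5*t), -t^2*exp(5*t)/2 + t*exp(5*t) + exp(5*t), t^2*exp(5*t)/2 - 2*t*exp(5*t)]
  [-t*exp(5*t), -t^2*exp(5*t)/2 + t*exp(5*t), t^2*exp(5*t)/2 - 2*t*exp(5*t) + exp(5*t)]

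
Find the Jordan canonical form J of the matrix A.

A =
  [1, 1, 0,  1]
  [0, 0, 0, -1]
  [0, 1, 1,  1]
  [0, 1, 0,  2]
J_2(1) ⊕ J_1(1) ⊕ J_1(1)

The characteristic polynomial is
  det(x·I − A) = x^4 - 4*x^3 + 6*x^2 - 4*x + 1 = (x - 1)^4

Eigenvalues and multiplicities (the geometric multiplicity of λ is n − rank(A − λI), which equals the number of Jordan blocks for λ):
  λ = 1: algebraic multiplicity = 4, geometric multiplicity = 3

Determining the block sizes for each eigenvalue:
  λ = 1: 3 blocks summing to 4 forces exactly one block of size 2 and the rest size 1 → block sizes [2, 1, 1]

Assembling the blocks gives a Jordan form
J =
  [1, 1, 0, 0]
  [0, 1, 0, 0]
  [0, 0, 1, 0]
  [0, 0, 0, 1]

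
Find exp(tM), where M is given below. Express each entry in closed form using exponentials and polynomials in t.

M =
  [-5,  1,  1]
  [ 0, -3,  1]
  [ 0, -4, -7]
e^{tM} =
  [exp(-5*t), -t^2*exp(-5*t) + t*exp(-5*t), -t^2*exp(-5*t)/2 + t*exp(-5*t)]
  [0, 2*t*exp(-5*t) + exp(-5*t), t*exp(-5*t)]
  [0, -4*t*exp(-5*t), -2*t*exp(-5*t) + exp(-5*t)]

Strategy: write M = P · J · P⁻¹ where J is a Jordan canonical form, so e^{tM} = P · e^{tJ} · P⁻¹, and e^{tJ} can be computed block-by-block.

M has Jordan form
J =
  [-5,  1,  0]
  [ 0, -5,  1]
  [ 0,  0, -5]
(up to reordering of blocks).

Per-block formulas:
  For a 3×3 Jordan block J_3(-5): exp(t · J_3(-5)) = e^(-5t)·(I + t·N + (t^2/2)·N^2), where N is the 3×3 nilpotent shift.

After assembling e^{tJ} and conjugating by P, we get:

e^{tM} =
  [exp(-5*t), -t^2*exp(-5*t) + t*exp(-5*t), -t^2*exp(-5*t)/2 + t*exp(-5*t)]
  [0, 2*t*exp(-5*t) + exp(-5*t), t*exp(-5*t)]
  [0, -4*t*exp(-5*t), -2*t*exp(-5*t) + exp(-5*t)]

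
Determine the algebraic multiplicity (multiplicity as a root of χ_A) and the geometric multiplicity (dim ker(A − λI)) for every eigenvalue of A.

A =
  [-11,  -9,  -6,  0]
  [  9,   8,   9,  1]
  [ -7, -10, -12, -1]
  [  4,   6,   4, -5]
λ = -5: alg = 4, geom = 2

Step 1 — factor the characteristic polynomial to read off the algebraic multiplicities:
  χ_A(x) = (x + 5)^4

Step 2 — compute geometric multiplicities via the rank-nullity identity g(λ) = n − rank(A − λI):
  rank(A − (-5)·I) = 2, so dim ker(A − (-5)·I) = n − 2 = 2

Summary:
  λ = -5: algebraic multiplicity = 4, geometric multiplicity = 2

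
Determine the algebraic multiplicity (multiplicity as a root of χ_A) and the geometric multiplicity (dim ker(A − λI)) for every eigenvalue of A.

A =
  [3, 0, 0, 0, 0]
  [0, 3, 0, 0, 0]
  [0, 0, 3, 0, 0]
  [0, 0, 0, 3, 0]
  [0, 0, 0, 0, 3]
λ = 3: alg = 5, geom = 5

Step 1 — factor the characteristic polynomial to read off the algebraic multiplicities:
  χ_A(x) = (x - 3)^5

Step 2 — compute geometric multiplicities via the rank-nullity identity g(λ) = n − rank(A − λI):
  rank(A − (3)·I) = 0, so dim ker(A − (3)·I) = n − 0 = 5

Summary:
  λ = 3: algebraic multiplicity = 5, geometric multiplicity = 5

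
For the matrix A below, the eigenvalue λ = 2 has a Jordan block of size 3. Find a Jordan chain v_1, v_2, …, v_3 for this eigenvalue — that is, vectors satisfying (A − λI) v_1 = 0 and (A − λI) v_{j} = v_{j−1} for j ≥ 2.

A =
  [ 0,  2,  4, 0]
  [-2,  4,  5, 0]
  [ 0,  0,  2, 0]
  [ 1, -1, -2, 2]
A Jordan chain for λ = 2 of length 3:
v_1 = (2, 2, 0, -1)ᵀ
v_2 = (4, 5, 0, -2)ᵀ
v_3 = (0, 0, 1, 0)ᵀ

Let N = A − (2)·I. We want v_3 with N^3 v_3 = 0 but N^2 v_3 ≠ 0; then v_{j-1} := N · v_j for j = 3, …, 2.

Pick v_3 = (0, 0, 1, 0)ᵀ.
Then v_2 = N · v_3 = (4, 5, 0, -2)ᵀ.
Then v_1 = N · v_2 = (2, 2, 0, -1)ᵀ.

Sanity check: (A − (2)·I) v_1 = (0, 0, 0, 0)ᵀ = 0. ✓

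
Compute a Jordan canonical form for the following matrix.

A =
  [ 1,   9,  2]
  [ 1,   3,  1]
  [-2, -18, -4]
J_3(0)

The characteristic polynomial is
  det(x·I − A) = x^3

Eigenvalues and multiplicities (the geometric multiplicity of λ is n − rank(A − λI), which equals the number of Jordan blocks for λ):
  λ = 0: algebraic multiplicity = 3, geometric multiplicity = 1

Determining the block sizes for each eigenvalue:
  λ = 0: one block (gm = 1), so the single block has size am = 3 → block sizes [3]

Assembling the blocks gives a Jordan form
J =
  [0, 1, 0]
  [0, 0, 1]
  [0, 0, 0]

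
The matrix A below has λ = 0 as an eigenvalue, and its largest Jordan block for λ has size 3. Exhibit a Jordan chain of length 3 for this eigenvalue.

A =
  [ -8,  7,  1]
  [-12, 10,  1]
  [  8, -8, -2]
A Jordan chain for λ = 0 of length 3:
v_1 = (-12, -16, 16)ᵀ
v_2 = (-8, -12, 8)ᵀ
v_3 = (1, 0, 0)ᵀ

Let N = A − (0)·I. We want v_3 with N^3 v_3 = 0 but N^2 v_3 ≠ 0; then v_{j-1} := N · v_j for j = 3, …, 2.

Pick v_3 = (1, 0, 0)ᵀ.
Then v_2 = N · v_3 = (-8, -12, 8)ᵀ.
Then v_1 = N · v_2 = (-12, -16, 16)ᵀ.

Sanity check: (A − (0)·I) v_1 = (0, 0, 0)ᵀ = 0. ✓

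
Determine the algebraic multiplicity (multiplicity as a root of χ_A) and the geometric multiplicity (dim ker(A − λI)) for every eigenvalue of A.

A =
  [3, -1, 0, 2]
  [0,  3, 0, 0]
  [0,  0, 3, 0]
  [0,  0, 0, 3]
λ = 3: alg = 4, geom = 3

Step 1 — factor the characteristic polynomial to read off the algebraic multiplicities:
  χ_A(x) = (x - 3)^4

Step 2 — compute geometric multiplicities via the rank-nullity identity g(λ) = n − rank(A − λI):
  rank(A − (3)·I) = 1, so dim ker(A − (3)·I) = n − 1 = 3

Summary:
  λ = 3: algebraic multiplicity = 4, geometric multiplicity = 3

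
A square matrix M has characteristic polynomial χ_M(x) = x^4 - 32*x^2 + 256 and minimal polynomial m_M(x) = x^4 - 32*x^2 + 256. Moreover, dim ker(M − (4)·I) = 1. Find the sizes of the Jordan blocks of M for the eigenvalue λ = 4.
Block sizes for λ = 4: [2]

Step 1 — from the characteristic polynomial, algebraic multiplicity of λ = 4 is 2. From dim ker(M − (4)·I) = 1, there are exactly 1 Jordan blocks for λ = 4.
Step 2 — from the minimal polynomial, the factor (x − 4)^2 tells us the largest block for λ = 4 has size 2.
Step 3 — with total size 2, 1 blocks, and largest block 2, the block sizes (in nonincreasing order) are [2].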